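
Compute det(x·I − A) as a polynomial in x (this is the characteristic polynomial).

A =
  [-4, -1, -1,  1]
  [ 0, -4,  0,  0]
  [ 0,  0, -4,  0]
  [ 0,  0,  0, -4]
x^4 + 16*x^3 + 96*x^2 + 256*x + 256

Expanding det(x·I − A) (e.g. by cofactor expansion or by noting that A is similar to its Jordan form J, which has the same characteristic polynomial as A) gives
  χ_A(x) = x^4 + 16*x^3 + 96*x^2 + 256*x + 256
which factors as (x + 4)^4. The eigenvalues (with algebraic multiplicities) are λ = -4 with multiplicity 4.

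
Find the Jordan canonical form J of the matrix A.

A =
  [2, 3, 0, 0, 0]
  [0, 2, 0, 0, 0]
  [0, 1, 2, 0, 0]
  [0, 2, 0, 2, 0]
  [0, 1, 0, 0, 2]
J_2(2) ⊕ J_1(2) ⊕ J_1(2) ⊕ J_1(2)

The characteristic polynomial is
  det(x·I − A) = x^5 - 10*x^4 + 40*x^3 - 80*x^2 + 80*x - 32 = (x - 2)^5

Eigenvalues and multiplicities (the geometric multiplicity of λ is n − rank(A − λI), which equals the number of Jordan blocks for λ):
  λ = 2: algebraic multiplicity = 5, geometric multiplicity = 4

Determining the block sizes for each eigenvalue:
  λ = 2: 4 blocks summing to 5 forces exactly one block of size 2 and the rest size 1 → block sizes [2, 1, 1, 1]

Assembling the blocks gives a Jordan form
J =
  [2, 1, 0, 0, 0]
  [0, 2, 0, 0, 0]
  [0, 0, 2, 0, 0]
  [0, 0, 0, 2, 0]
  [0, 0, 0, 0, 2]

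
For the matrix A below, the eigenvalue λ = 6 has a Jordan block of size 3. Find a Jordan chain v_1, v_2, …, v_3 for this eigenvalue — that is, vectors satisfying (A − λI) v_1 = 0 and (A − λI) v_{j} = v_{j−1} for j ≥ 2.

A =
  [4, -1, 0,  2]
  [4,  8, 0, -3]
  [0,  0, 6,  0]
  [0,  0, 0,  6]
A Jordan chain for λ = 6 of length 3:
v_1 = (-1, 2, 0, 0)ᵀ
v_2 = (2, -3, 0, 0)ᵀ
v_3 = (0, 0, 0, 1)ᵀ

Let N = A − (6)·I. We want v_3 with N^3 v_3 = 0 but N^2 v_3 ≠ 0; then v_{j-1} := N · v_j for j = 3, …, 2.

Pick v_3 = (0, 0, 0, 1)ᵀ.
Then v_2 = N · v_3 = (2, -3, 0, 0)ᵀ.
Then v_1 = N · v_2 = (-1, 2, 0, 0)ᵀ.

Sanity check: (A − (6)·I) v_1 = (0, 0, 0, 0)ᵀ = 0. ✓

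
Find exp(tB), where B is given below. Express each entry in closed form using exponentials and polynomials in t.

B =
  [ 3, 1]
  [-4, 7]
e^{tB} =
  [-2*t*exp(5*t) + exp(5*t), t*exp(5*t)]
  [-4*t*exp(5*t), 2*t*exp(5*t) + exp(5*t)]

Strategy: write B = P · J · P⁻¹ where J is a Jordan canonical form, so e^{tB} = P · e^{tJ} · P⁻¹, and e^{tJ} can be computed block-by-block.

B has Jordan form
J =
  [5, 1]
  [0, 5]
(up to reordering of blocks).

Per-block formulas:
  For a 2×2 Jordan block J_2(5): exp(t · J_2(5)) = e^(5t)·(I + t·N), where N is the 2×2 nilpotent shift.

After assembling e^{tJ} and conjugating by P, we get:

e^{tB} =
  [-2*t*exp(5*t) + exp(5*t), t*exp(5*t)]
  [-4*t*exp(5*t), 2*t*exp(5*t) + exp(5*t)]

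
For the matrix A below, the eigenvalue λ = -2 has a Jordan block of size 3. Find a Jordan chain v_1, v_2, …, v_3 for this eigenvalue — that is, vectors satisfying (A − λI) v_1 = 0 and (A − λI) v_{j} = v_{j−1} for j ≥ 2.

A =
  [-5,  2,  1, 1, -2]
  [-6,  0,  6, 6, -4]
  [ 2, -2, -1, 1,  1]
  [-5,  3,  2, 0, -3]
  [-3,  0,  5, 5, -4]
A Jordan chain for λ = -2 of length 3:
v_1 = (-1, -2, 1, -2, -1)ᵀ
v_2 = (2, 2, -2, 3, 0)ᵀ
v_3 = (0, 1, 0, 0, 0)ᵀ

Let N = A − (-2)·I. We want v_3 with N^3 v_3 = 0 but N^2 v_3 ≠ 0; then v_{j-1} := N · v_j for j = 3, …, 2.

Pick v_3 = (0, 1, 0, 0, 0)ᵀ.
Then v_2 = N · v_3 = (2, 2, -2, 3, 0)ᵀ.
Then v_1 = N · v_2 = (-1, -2, 1, -2, -1)ᵀ.

Sanity check: (A − (-2)·I) v_1 = (0, 0, 0, 0, 0)ᵀ = 0. ✓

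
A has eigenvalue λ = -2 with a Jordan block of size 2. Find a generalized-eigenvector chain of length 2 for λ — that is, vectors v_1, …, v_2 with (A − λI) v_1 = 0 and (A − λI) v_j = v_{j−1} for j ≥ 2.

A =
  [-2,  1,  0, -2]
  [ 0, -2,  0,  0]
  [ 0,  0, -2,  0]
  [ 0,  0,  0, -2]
A Jordan chain for λ = -2 of length 2:
v_1 = (1, 0, 0, 0)ᵀ
v_2 = (0, 1, 0, 0)ᵀ

Let N = A − (-2)·I. We want v_2 with N^2 v_2 = 0 but N^1 v_2 ≠ 0; then v_{j-1} := N · v_j for j = 2, …, 2.

Pick v_2 = (0, 1, 0, 0)ᵀ.
Then v_1 = N · v_2 = (1, 0, 0, 0)ᵀ.

Sanity check: (A − (-2)·I) v_1 = (0, 0, 0, 0)ᵀ = 0. ✓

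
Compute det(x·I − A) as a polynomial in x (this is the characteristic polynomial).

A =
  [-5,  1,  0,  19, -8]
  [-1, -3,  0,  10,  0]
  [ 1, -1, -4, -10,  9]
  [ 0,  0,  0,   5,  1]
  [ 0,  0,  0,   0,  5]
x^5 + 2*x^4 - 47*x^3 - 116*x^2 + 560*x + 1600

Expanding det(x·I − A) (e.g. by cofactor expansion or by noting that A is similar to its Jordan form J, which has the same characteristic polynomial as A) gives
  χ_A(x) = x^5 + 2*x^4 - 47*x^3 - 116*x^2 + 560*x + 1600
which factors as (x - 5)^2*(x + 4)^3. The eigenvalues (with algebraic multiplicities) are λ = -4 with multiplicity 3, λ = 5 with multiplicity 2.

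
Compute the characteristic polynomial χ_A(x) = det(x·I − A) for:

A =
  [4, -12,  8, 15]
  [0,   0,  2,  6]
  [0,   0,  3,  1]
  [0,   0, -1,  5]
x^4 - 12*x^3 + 48*x^2 - 64*x

Expanding det(x·I − A) (e.g. by cofactor expansion or by noting that A is similar to its Jordan form J, which has the same characteristic polynomial as A) gives
  χ_A(x) = x^4 - 12*x^3 + 48*x^2 - 64*x
which factors as x*(x - 4)^3. The eigenvalues (with algebraic multiplicities) are λ = 0 with multiplicity 1, λ = 4 with multiplicity 3.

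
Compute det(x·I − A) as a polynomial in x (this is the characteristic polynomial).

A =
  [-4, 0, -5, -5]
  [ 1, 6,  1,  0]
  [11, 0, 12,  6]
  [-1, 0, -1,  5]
x^4 - 19*x^3 + 126*x^2 - 324*x + 216

Expanding det(x·I − A) (e.g. by cofactor expansion or by noting that A is similar to its Jordan form J, which has the same characteristic polynomial as A) gives
  χ_A(x) = x^4 - 19*x^3 + 126*x^2 - 324*x + 216
which factors as (x - 6)^3*(x - 1). The eigenvalues (with algebraic multiplicities) are λ = 1 with multiplicity 1, λ = 6 with multiplicity 3.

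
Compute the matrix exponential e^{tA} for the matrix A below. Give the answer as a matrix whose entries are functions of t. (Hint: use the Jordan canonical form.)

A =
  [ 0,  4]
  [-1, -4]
e^{tA} =
  [2*t*exp(-2*t) + exp(-2*t), 4*t*exp(-2*t)]
  [-t*exp(-2*t), -2*t*exp(-2*t) + exp(-2*t)]

Strategy: write A = P · J · P⁻¹ where J is a Jordan canonical form, so e^{tA} = P · e^{tJ} · P⁻¹, and e^{tJ} can be computed block-by-block.

A has Jordan form
J =
  [-2,  1]
  [ 0, -2]
(up to reordering of blocks).

Per-block formulas:
  For a 2×2 Jordan block J_2(-2): exp(t · J_2(-2)) = e^(-2t)·(I + t·N), where N is the 2×2 nilpotent shift.

After assembling e^{tJ} and conjugating by P, we get:

e^{tA} =
  [2*t*exp(-2*t) + exp(-2*t), 4*t*exp(-2*t)]
  [-t*exp(-2*t), -2*t*exp(-2*t) + exp(-2*t)]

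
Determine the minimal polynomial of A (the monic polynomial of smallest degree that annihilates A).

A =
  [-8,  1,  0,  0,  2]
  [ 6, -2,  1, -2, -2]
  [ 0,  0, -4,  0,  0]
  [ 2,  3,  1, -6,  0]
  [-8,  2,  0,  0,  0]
x^3 + 12*x^2 + 48*x + 64

The characteristic polynomial is χ_A(x) = (x + 4)^5, so the eigenvalues are known. The minimal polynomial is
  m_A(x) = Π_λ (x − λ)^{k_λ}
where k_λ is the size of the *largest* Jordan block for λ (equivalently, the smallest k with (A − λI)^k v = 0 for every generalised eigenvector v of λ).

  λ = -4: largest Jordan block has size 3, contributing (x + 4)^3

So m_A(x) = (x + 4)^3 = x^3 + 12*x^2 + 48*x + 64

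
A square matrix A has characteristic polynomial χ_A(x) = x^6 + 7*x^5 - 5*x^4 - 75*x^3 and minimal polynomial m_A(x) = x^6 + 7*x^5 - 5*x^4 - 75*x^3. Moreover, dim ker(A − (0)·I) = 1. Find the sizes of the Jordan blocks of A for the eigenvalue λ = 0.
Block sizes for λ = 0: [3]

Step 1 — from the characteristic polynomial, algebraic multiplicity of λ = 0 is 3. From dim ker(A − (0)·I) = 1, there are exactly 1 Jordan blocks for λ = 0.
Step 2 — from the minimal polynomial, the factor (x − 0)^3 tells us the largest block for λ = 0 has size 3.
Step 3 — with total size 3, 1 blocks, and largest block 3, the block sizes (in nonincreasing order) are [3].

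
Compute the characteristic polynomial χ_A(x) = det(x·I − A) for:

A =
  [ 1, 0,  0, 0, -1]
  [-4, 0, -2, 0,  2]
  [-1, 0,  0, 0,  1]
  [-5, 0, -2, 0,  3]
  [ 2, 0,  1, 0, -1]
x^5

Expanding det(x·I − A) (e.g. by cofactor expansion or by noting that A is similar to its Jordan form J, which has the same characteristic polynomial as A) gives
  χ_A(x) = x^5
which factors as x^5. The eigenvalues (with algebraic multiplicities) are λ = 0 with multiplicity 5.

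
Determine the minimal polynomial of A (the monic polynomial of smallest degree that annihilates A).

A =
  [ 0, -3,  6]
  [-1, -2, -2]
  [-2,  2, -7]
x^2 + 6*x + 9

The characteristic polynomial is χ_A(x) = (x + 3)^3, so the eigenvalues are known. The minimal polynomial is
  m_A(x) = Π_λ (x − λ)^{k_λ}
where k_λ is the size of the *largest* Jordan block for λ (equivalently, the smallest k with (A − λI)^k v = 0 for every generalised eigenvector v of λ).

  λ = -3: largest Jordan block has size 2, contributing (x + 3)^2

So m_A(x) = (x + 3)^2 = x^2 + 6*x + 9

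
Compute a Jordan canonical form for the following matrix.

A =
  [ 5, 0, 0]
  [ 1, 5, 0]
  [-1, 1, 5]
J_3(5)

The characteristic polynomial is
  det(x·I − A) = x^3 - 15*x^2 + 75*x - 125 = (x - 5)^3

Eigenvalues and multiplicities (the geometric multiplicity of λ is n − rank(A − λI), which equals the number of Jordan blocks for λ):
  λ = 5: algebraic multiplicity = 3, geometric multiplicity = 1

Determining the block sizes for each eigenvalue:
  λ = 5: one block (gm = 1), so the single block has size am = 3 → block sizes [3]

Assembling the blocks gives a Jordan form
J =
  [5, 1, 0]
  [0, 5, 1]
  [0, 0, 5]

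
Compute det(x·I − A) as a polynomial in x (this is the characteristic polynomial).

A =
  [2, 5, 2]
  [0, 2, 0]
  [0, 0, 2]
x^3 - 6*x^2 + 12*x - 8

Expanding det(x·I − A) (e.g. by cofactor expansion or by noting that A is similar to its Jordan form J, which has the same characteristic polynomial as A) gives
  χ_A(x) = x^3 - 6*x^2 + 12*x - 8
which factors as (x - 2)^3. The eigenvalues (with algebraic multiplicities) are λ = 2 with multiplicity 3.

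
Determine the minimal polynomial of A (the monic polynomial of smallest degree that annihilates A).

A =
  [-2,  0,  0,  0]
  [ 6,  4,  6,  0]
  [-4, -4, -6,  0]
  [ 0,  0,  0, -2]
x^2 + 2*x

The characteristic polynomial is χ_A(x) = x*(x + 2)^3, so the eigenvalues are known. The minimal polynomial is
  m_A(x) = Π_λ (x − λ)^{k_λ}
where k_λ is the size of the *largest* Jordan block for λ (equivalently, the smallest k with (A − λI)^k v = 0 for every generalised eigenvector v of λ).

  λ = -2: largest Jordan block has size 1, contributing (x + 2)
  λ = 0: largest Jordan block has size 1, contributing (x − 0)

So m_A(x) = x*(x + 2) = x^2 + 2*x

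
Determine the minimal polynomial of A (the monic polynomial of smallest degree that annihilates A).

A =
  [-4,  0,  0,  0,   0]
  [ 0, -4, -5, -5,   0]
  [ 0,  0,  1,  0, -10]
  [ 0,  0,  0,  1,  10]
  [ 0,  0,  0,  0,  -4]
x^2 + 3*x - 4

The characteristic polynomial is χ_A(x) = (x - 1)^2*(x + 4)^3, so the eigenvalues are known. The minimal polynomial is
  m_A(x) = Π_λ (x − λ)^{k_λ}
where k_λ is the size of the *largest* Jordan block for λ (equivalently, the smallest k with (A − λI)^k v = 0 for every generalised eigenvector v of λ).

  λ = -4: largest Jordan block has size 1, contributing (x + 4)
  λ = 1: largest Jordan block has size 1, contributing (x − 1)

So m_A(x) = (x - 1)*(x + 4) = x^2 + 3*x - 4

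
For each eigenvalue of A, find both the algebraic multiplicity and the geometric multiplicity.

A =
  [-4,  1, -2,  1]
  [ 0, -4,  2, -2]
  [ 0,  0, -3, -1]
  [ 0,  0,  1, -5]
λ = -4: alg = 4, geom = 2

Step 1 — factor the characteristic polynomial to read off the algebraic multiplicities:
  χ_A(x) = (x + 4)^4

Step 2 — compute geometric multiplicities via the rank-nullity identity g(λ) = n − rank(A − λI):
  rank(A − (-4)·I) = 2, so dim ker(A − (-4)·I) = n − 2 = 2

Summary:
  λ = -4: algebraic multiplicity = 4, geometric multiplicity = 2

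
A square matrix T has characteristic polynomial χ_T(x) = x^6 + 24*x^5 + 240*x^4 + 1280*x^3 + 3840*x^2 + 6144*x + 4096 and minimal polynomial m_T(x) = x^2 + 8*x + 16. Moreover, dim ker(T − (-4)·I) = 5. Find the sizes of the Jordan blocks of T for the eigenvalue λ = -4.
Block sizes for λ = -4: [2, 1, 1, 1, 1]

Step 1 — from the characteristic polynomial, algebraic multiplicity of λ = -4 is 6. From dim ker(T − (-4)·I) = 5, there are exactly 5 Jordan blocks for λ = -4.
Step 2 — from the minimal polynomial, the factor (x + 4)^2 tells us the largest block for λ = -4 has size 2.
Step 3 — with total size 6, 5 blocks, and largest block 2, the block sizes (in nonincreasing order) are [2, 1, 1, 1, 1].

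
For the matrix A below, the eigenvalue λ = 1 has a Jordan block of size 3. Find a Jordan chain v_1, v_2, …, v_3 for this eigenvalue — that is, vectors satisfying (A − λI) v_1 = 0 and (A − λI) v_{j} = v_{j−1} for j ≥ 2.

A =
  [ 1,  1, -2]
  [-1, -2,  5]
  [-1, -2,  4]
A Jordan chain for λ = 1 of length 3:
v_1 = (1, -2, -1)ᵀ
v_2 = (0, -1, -1)ᵀ
v_3 = (1, 0, 0)ᵀ

Let N = A − (1)·I. We want v_3 with N^3 v_3 = 0 but N^2 v_3 ≠ 0; then v_{j-1} := N · v_j for j = 3, …, 2.

Pick v_3 = (1, 0, 0)ᵀ.
Then v_2 = N · v_3 = (0, -1, -1)ᵀ.
Then v_1 = N · v_2 = (1, -2, -1)ᵀ.

Sanity check: (A − (1)·I) v_1 = (0, 0, 0)ᵀ = 0. ✓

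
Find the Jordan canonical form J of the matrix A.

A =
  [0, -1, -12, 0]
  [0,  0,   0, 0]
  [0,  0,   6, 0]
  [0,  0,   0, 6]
J_2(0) ⊕ J_1(6) ⊕ J_1(6)

The characteristic polynomial is
  det(x·I − A) = x^4 - 12*x^3 + 36*x^2 = x^2*(x - 6)^2

Eigenvalues and multiplicities (the geometric multiplicity of λ is n − rank(A − λI), which equals the number of Jordan blocks for λ):
  λ = 0: algebraic multiplicity = 2, geometric multiplicity = 1
  λ = 6: algebraic multiplicity = 2, geometric multiplicity = 2

Determining the block sizes for each eigenvalue:
  λ = 0: one block (gm = 1), so the single block has size am = 2 → block sizes [2]
  λ = 6: gm = am = 2, so every block has size 1 → block sizes [1, 1]

Assembling the blocks gives a Jordan form
J =
  [0, 1, 0, 0]
  [0, 0, 0, 0]
  [0, 0, 6, 0]
  [0, 0, 0, 6]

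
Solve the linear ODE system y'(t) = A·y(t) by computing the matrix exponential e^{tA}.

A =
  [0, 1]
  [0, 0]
e^{tA} =
  [1, t]
  [0, 1]

Strategy: write A = P · J · P⁻¹ where J is a Jordan canonical form, so e^{tA} = P · e^{tJ} · P⁻¹, and e^{tJ} can be computed block-by-block.

A has Jordan form
J =
  [0, 1]
  [0, 0]
(up to reordering of blocks).

Per-block formulas:
  For a 2×2 Jordan block J_2(0): exp(t · J_2(0)) = e^(0t)·(I + t·N), where N is the 2×2 nilpotent shift.

After assembling e^{tJ} and conjugating by P, we get:

e^{tA} =
  [1, t]
  [0, 1]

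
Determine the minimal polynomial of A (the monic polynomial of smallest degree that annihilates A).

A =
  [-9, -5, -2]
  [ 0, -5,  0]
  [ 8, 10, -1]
x^2 + 10*x + 25

The characteristic polynomial is χ_A(x) = (x + 5)^3, so the eigenvalues are known. The minimal polynomial is
  m_A(x) = Π_λ (x − λ)^{k_λ}
where k_λ is the size of the *largest* Jordan block for λ (equivalently, the smallest k with (A − λI)^k v = 0 for every generalised eigenvector v of λ).

  λ = -5: largest Jordan block has size 2, contributing (x + 5)^2

So m_A(x) = (x + 5)^2 = x^2 + 10*x + 25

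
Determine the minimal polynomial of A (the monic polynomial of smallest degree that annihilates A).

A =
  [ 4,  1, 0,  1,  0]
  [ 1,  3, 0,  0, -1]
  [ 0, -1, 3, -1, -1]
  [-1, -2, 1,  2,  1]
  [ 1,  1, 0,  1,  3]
x^3 - 9*x^2 + 27*x - 27

The characteristic polynomial is χ_A(x) = (x - 3)^5, so the eigenvalues are known. The minimal polynomial is
  m_A(x) = Π_λ (x − λ)^{k_λ}
where k_λ is the size of the *largest* Jordan block for λ (equivalently, the smallest k with (A − λI)^k v = 0 for every generalised eigenvector v of λ).

  λ = 3: largest Jordan block has size 3, contributing (x − 3)^3

So m_A(x) = (x - 3)^3 = x^3 - 9*x^2 + 27*x - 27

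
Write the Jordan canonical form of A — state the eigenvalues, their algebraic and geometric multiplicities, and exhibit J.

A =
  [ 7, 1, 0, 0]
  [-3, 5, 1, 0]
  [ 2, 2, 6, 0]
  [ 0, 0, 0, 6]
J_3(6) ⊕ J_1(6)

The characteristic polynomial is
  det(x·I − A) = x^4 - 24*x^3 + 216*x^2 - 864*x + 1296 = (x - 6)^4

Eigenvalues and multiplicities (the geometric multiplicity of λ is n − rank(A − λI), which equals the number of Jordan blocks for λ):
  λ = 6: algebraic multiplicity = 4, geometric multiplicity = 2

Determining the block sizes for each eigenvalue:
  λ = 6: with am = 4 and gm = 2, the partition is not yet determined (e.g. several partitions of 4 into 2 parts exist). Let N = A − (6)·I. Computing rank(N^1) = 2, rank(N^2) = 1, rank(N^3) = 0; the number of blocks of size ≥ j is rank(N^{j−1}) − rank(N^j), giving [2, 1, 1]. So we have 1 block(s) of size 3, 1 block(s) of size 1 → block sizes [3, 1]

Assembling the blocks gives a Jordan form
J =
  [6, 1, 0, 0]
  [0, 6, 1, 0]
  [0, 0, 6, 0]
  [0, 0, 0, 6]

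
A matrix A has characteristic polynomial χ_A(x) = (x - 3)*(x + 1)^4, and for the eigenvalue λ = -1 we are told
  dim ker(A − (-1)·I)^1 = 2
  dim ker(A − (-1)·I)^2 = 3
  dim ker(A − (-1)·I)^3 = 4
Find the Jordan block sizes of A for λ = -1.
Block sizes for λ = -1: [3, 1]

From the dimensions of kernels of powers, the number of Jordan blocks of size at least j is d_j − d_{j−1} where d_j = dim ker(N^j) (with d_0 = 0). Computing the differences gives [2, 1, 1].
The number of blocks of size exactly k is (#blocks of size ≥ k) − (#blocks of size ≥ k + 1), so the partition is: 1 block(s) of size 1, 1 block(s) of size 3.
In nonincreasing order the block sizes are [3, 1].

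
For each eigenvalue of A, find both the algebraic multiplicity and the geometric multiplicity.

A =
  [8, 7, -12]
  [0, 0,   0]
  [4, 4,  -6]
λ = 0: alg = 2, geom = 1; λ = 2: alg = 1, geom = 1

Step 1 — factor the characteristic polynomial to read off the algebraic multiplicities:
  χ_A(x) = x^2*(x - 2)

Step 2 — compute geometric multiplicities via the rank-nullity identity g(λ) = n − rank(A − λI):
  rank(A − (0)·I) = 2, so dim ker(A − (0)·I) = n − 2 = 1
  rank(A − (2)·I) = 2, so dim ker(A − (2)·I) = n − 2 = 1

Summary:
  λ = 0: algebraic multiplicity = 2, geometric multiplicity = 1
  λ = 2: algebraic multiplicity = 1, geometric multiplicity = 1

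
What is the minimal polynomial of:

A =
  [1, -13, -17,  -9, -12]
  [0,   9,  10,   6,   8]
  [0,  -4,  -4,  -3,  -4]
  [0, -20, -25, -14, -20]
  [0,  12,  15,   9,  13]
x^2 - 2*x + 1

The characteristic polynomial is χ_A(x) = (x - 1)^5, so the eigenvalues are known. The minimal polynomial is
  m_A(x) = Π_λ (x − λ)^{k_λ}
where k_λ is the size of the *largest* Jordan block for λ (equivalently, the smallest k with (A − λI)^k v = 0 for every generalised eigenvector v of λ).

  λ = 1: largest Jordan block has size 2, contributing (x − 1)^2

So m_A(x) = (x - 1)^2 = x^2 - 2*x + 1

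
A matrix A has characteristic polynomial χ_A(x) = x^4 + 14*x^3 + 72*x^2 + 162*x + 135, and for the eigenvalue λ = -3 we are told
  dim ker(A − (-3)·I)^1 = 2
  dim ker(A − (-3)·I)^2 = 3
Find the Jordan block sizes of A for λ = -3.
Block sizes for λ = -3: [2, 1]

From the dimensions of kernels of powers, the number of Jordan blocks of size at least j is d_j − d_{j−1} where d_j = dim ker(N^j) (with d_0 = 0). Computing the differences gives [2, 1].
The number of blocks of size exactly k is (#blocks of size ≥ k) − (#blocks of size ≥ k + 1), so the partition is: 1 block(s) of size 1, 1 block(s) of size 2.
In nonincreasing order the block sizes are [2, 1].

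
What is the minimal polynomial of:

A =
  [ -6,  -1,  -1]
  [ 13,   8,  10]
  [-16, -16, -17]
x^3 + 15*x^2 + 75*x + 125

The characteristic polynomial is χ_A(x) = (x + 5)^3, so the eigenvalues are known. The minimal polynomial is
  m_A(x) = Π_λ (x − λ)^{k_λ}
where k_λ is the size of the *largest* Jordan block for λ (equivalently, the smallest k with (A − λI)^k v = 0 for every generalised eigenvector v of λ).

  λ = -5: largest Jordan block has size 3, contributing (x + 5)^3

So m_A(x) = (x + 5)^3 = x^3 + 15*x^2 + 75*x + 125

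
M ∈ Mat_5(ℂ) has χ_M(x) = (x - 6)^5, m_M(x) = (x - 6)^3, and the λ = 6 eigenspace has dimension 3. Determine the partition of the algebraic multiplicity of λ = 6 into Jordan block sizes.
Block sizes for λ = 6: [3, 1, 1]

Step 1 — from the characteristic polynomial, algebraic multiplicity of λ = 6 is 5. From dim ker(M − (6)·I) = 3, there are exactly 3 Jordan blocks for λ = 6.
Step 2 — from the minimal polynomial, the factor (x − 6)^3 tells us the largest block for λ = 6 has size 3.
Step 3 — with total size 5, 3 blocks, and largest block 3, the block sizes (in nonincreasing order) are [3, 1, 1].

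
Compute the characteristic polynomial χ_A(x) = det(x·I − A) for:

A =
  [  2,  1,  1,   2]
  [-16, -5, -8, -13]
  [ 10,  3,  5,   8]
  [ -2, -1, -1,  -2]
x^4

Expanding det(x·I − A) (e.g. by cofactor expansion or by noting that A is similar to its Jordan form J, which has the same characteristic polynomial as A) gives
  χ_A(x) = x^4
which factors as x^4. The eigenvalues (with algebraic multiplicities) are λ = 0 with multiplicity 4.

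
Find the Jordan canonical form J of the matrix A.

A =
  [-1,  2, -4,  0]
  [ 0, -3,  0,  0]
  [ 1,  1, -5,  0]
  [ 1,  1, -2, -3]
J_2(-3) ⊕ J_1(-3) ⊕ J_1(-3)

The characteristic polynomial is
  det(x·I − A) = x^4 + 12*x^3 + 54*x^2 + 108*x + 81 = (x + 3)^4

Eigenvalues and multiplicities (the geometric multiplicity of λ is n − rank(A − λI), which equals the number of Jordan blocks for λ):
  λ = -3: algebraic multiplicity = 4, geometric multiplicity = 3

Determining the block sizes for each eigenvalue:
  λ = -3: 3 blocks summing to 4 forces exactly one block of size 2 and the rest size 1 → block sizes [2, 1, 1]

Assembling the blocks gives a Jordan form
J =
  [-3,  1,  0,  0]
  [ 0, -3,  0,  0]
  [ 0,  0, -3,  0]
  [ 0,  0,  0, -3]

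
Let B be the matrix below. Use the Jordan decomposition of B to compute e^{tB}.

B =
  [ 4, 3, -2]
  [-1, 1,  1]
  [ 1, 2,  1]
e^{tB} =
  [-t^2*exp(2*t)/2 + 2*t*exp(2*t) + exp(2*t), -t^2*exp(2*t)/2 + 3*t*exp(2*t), t^2*exp(2*t)/2 - 2*t*exp(2*t)]
  [-t*exp(2*t), -t*exp(2*t) + exp(2*t), t*exp(2*t)]
  [-t^2*exp(2*t)/2 + t*exp(2*t), -t^2*exp(2*t)/2 + 2*t*exp(2*t), t^2*exp(2*t)/2 - t*exp(2*t) + exp(2*t)]

Strategy: write B = P · J · P⁻¹ where J is a Jordan canonical form, so e^{tB} = P · e^{tJ} · P⁻¹, and e^{tJ} can be computed block-by-block.

B has Jordan form
J =
  [2, 1, 0]
  [0, 2, 1]
  [0, 0, 2]
(up to reordering of blocks).

Per-block formulas:
  For a 3×3 Jordan block J_3(2): exp(t · J_3(2)) = e^(2t)·(I + t·N + (t^2/2)·N^2), where N is the 3×3 nilpotent shift.

After assembling e^{tJ} and conjugating by P, we get:

e^{tB} =
  [-t^2*exp(2*t)/2 + 2*t*exp(2*t) + exp(2*t), -t^2*exp(2*t)/2 + 3*t*exp(2*t), t^2*exp(2*t)/2 - 2*t*exp(2*t)]
  [-t*exp(2*t), -t*exp(2*t) + exp(2*t), t*exp(2*t)]
  [-t^2*exp(2*t)/2 + t*exp(2*t), -t^2*exp(2*t)/2 + 2*t*exp(2*t), t^2*exp(2*t)/2 - t*exp(2*t) + exp(2*t)]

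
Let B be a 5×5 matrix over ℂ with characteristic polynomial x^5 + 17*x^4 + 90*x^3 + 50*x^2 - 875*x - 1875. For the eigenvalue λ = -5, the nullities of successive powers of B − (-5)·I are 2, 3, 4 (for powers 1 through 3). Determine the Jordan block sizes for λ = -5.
Block sizes for λ = -5: [3, 1]

From the dimensions of kernels of powers, the number of Jordan blocks of size at least j is d_j − d_{j−1} where d_j = dim ker(N^j) (with d_0 = 0). Computing the differences gives [2, 1, 1].
The number of blocks of size exactly k is (#blocks of size ≥ k) − (#blocks of size ≥ k + 1), so the partition is: 1 block(s) of size 1, 1 block(s) of size 3.
In nonincreasing order the block sizes are [3, 1].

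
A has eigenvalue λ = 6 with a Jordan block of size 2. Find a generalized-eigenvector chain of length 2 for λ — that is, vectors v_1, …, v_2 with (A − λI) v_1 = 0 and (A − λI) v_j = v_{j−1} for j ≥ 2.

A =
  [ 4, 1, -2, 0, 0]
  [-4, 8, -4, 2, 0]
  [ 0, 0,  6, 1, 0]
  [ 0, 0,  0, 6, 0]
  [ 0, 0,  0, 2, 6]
A Jordan chain for λ = 6 of length 2:
v_1 = (-2, -4, 0, 0, 0)ᵀ
v_2 = (1, 0, 0, 0, 0)ᵀ

Let N = A − (6)·I. We want v_2 with N^2 v_2 = 0 but N^1 v_2 ≠ 0; then v_{j-1} := N · v_j for j = 2, …, 2.

Pick v_2 = (1, 0, 0, 0, 0)ᵀ.
Then v_1 = N · v_2 = (-2, -4, 0, 0, 0)ᵀ.

Sanity check: (A − (6)·I) v_1 = (0, 0, 0, 0, 0)ᵀ = 0. ✓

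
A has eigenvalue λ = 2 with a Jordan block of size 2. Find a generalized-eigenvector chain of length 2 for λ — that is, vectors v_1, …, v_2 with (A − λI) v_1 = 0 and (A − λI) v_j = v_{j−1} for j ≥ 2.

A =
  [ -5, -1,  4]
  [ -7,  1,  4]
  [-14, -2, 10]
A Jordan chain for λ = 2 of length 2:
v_1 = (-7, -7, -14)ᵀ
v_2 = (1, 0, 0)ᵀ

Let N = A − (2)·I. We want v_2 with N^2 v_2 = 0 but N^1 v_2 ≠ 0; then v_{j-1} := N · v_j for j = 2, …, 2.

Pick v_2 = (1, 0, 0)ᵀ.
Then v_1 = N · v_2 = (-7, -7, -14)ᵀ.

Sanity check: (A − (2)·I) v_1 = (0, 0, 0)ᵀ = 0. ✓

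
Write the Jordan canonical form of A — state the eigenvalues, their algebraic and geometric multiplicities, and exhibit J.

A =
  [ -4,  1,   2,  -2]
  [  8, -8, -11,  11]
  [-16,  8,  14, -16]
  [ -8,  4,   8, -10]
J_3(-2) ⊕ J_1(-2)

The characteristic polynomial is
  det(x·I − A) = x^4 + 8*x^3 + 24*x^2 + 32*x + 16 = (x + 2)^4

Eigenvalues and multiplicities (the geometric multiplicity of λ is n − rank(A − λI), which equals the number of Jordan blocks for λ):
  λ = -2: algebraic multiplicity = 4, geometric multiplicity = 2

Determining the block sizes for each eigenvalue:
  λ = -2: with am = 4 and gm = 2, the partition is not yet determined (e.g. several partitions of 4 into 2 parts exist). Let N = A − (-2)·I. Computing rank(N^1) = 2, rank(N^2) = 1, rank(N^3) = 0; the number of blocks of size ≥ j is rank(N^{j−1}) − rank(N^j), giving [2, 1, 1]. So we have 1 block(s) of size 3, 1 block(s) of size 1 → block sizes [3, 1]

Assembling the blocks gives a Jordan form
J =
  [-2,  1,  0,  0]
  [ 0, -2,  1,  0]
  [ 0,  0, -2,  0]
  [ 0,  0,  0, -2]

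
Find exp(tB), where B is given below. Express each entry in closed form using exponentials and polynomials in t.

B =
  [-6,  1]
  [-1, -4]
e^{tB} =
  [-t*exp(-5*t) + exp(-5*t), t*exp(-5*t)]
  [-t*exp(-5*t), t*exp(-5*t) + exp(-5*t)]

Strategy: write B = P · J · P⁻¹ where J is a Jordan canonical form, so e^{tB} = P · e^{tJ} · P⁻¹, and e^{tJ} can be computed block-by-block.

B has Jordan form
J =
  [-5,  1]
  [ 0, -5]
(up to reordering of blocks).

Per-block formulas:
  For a 2×2 Jordan block J_2(-5): exp(t · J_2(-5)) = e^(-5t)·(I + t·N), where N is the 2×2 nilpotent shift.

After assembling e^{tJ} and conjugating by P, we get:

e^{tB} =
  [-t*exp(-5*t) + exp(-5*t), t*exp(-5*t)]
  [-t*exp(-5*t), t*exp(-5*t) + exp(-5*t)]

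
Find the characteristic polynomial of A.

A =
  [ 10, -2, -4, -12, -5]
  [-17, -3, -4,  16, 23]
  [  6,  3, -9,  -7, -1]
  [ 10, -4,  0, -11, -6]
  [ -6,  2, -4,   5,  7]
x^5 + 6*x^4 - 26*x^3 - 216*x^2 - 335*x - 150

Expanding det(x·I − A) (e.g. by cofactor expansion or by noting that A is similar to its Jordan form J, which has the same characteristic polynomial as A) gives
  χ_A(x) = x^5 + 6*x^4 - 26*x^3 - 216*x^2 - 335*x - 150
which factors as (x - 6)*(x + 1)^2*(x + 5)^2. The eigenvalues (with algebraic multiplicities) are λ = -5 with multiplicity 2, λ = -1 with multiplicity 2, λ = 6 with multiplicity 1.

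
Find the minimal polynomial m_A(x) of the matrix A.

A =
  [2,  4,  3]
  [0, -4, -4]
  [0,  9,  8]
x^3 - 6*x^2 + 12*x - 8

The characteristic polynomial is χ_A(x) = (x - 2)^3, so the eigenvalues are known. The minimal polynomial is
  m_A(x) = Π_λ (x − λ)^{k_λ}
where k_λ is the size of the *largest* Jordan block for λ (equivalently, the smallest k with (A − λI)^k v = 0 for every generalised eigenvector v of λ).

  λ = 2: largest Jordan block has size 3, contributing (x − 2)^3

So m_A(x) = (x - 2)^3 = x^3 - 6*x^2 + 12*x - 8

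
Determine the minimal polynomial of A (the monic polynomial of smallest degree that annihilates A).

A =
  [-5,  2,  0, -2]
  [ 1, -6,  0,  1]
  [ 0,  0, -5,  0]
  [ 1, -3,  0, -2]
x^3 + 13*x^2 + 55*x + 75

The characteristic polynomial is χ_A(x) = (x + 3)*(x + 5)^3, so the eigenvalues are known. The minimal polynomial is
  m_A(x) = Π_λ (x − λ)^{k_λ}
where k_λ is the size of the *largest* Jordan block for λ (equivalently, the smallest k with (A − λI)^k v = 0 for every generalised eigenvector v of λ).

  λ = -5: largest Jordan block has size 2, contributing (x + 5)^2
  λ = -3: largest Jordan block has size 1, contributing (x + 3)

So m_A(x) = (x + 3)*(x + 5)^2 = x^3 + 13*x^2 + 55*x + 75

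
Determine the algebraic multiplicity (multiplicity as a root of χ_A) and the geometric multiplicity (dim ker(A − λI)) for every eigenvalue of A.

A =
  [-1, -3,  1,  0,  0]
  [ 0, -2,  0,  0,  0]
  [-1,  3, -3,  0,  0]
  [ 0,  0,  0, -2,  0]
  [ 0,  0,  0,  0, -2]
λ = -2: alg = 5, geom = 4

Step 1 — factor the characteristic polynomial to read off the algebraic multiplicities:
  χ_A(x) = (x + 2)^5

Step 2 — compute geometric multiplicities via the rank-nullity identity g(λ) = n − rank(A − λI):
  rank(A − (-2)·I) = 1, so dim ker(A − (-2)·I) = n − 1 = 4

Summary:
  λ = -2: algebraic multiplicity = 5, geometric multiplicity = 4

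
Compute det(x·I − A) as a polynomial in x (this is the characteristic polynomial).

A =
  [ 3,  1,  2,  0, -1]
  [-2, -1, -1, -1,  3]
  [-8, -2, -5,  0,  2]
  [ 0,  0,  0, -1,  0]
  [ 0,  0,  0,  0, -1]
x^5 + 5*x^4 + 10*x^3 + 10*x^2 + 5*x + 1

Expanding det(x·I − A) (e.g. by cofactor expansion or by noting that A is similar to its Jordan form J, which has the same characteristic polynomial as A) gives
  χ_A(x) = x^5 + 5*x^4 + 10*x^3 + 10*x^2 + 5*x + 1
which factors as (x + 1)^5. The eigenvalues (with algebraic multiplicities) are λ = -1 with multiplicity 5.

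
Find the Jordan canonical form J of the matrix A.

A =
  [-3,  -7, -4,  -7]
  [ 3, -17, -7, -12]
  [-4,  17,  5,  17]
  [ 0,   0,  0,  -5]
J_3(-5) ⊕ J_1(-5)

The characteristic polynomial is
  det(x·I − A) = x^4 + 20*x^3 + 150*x^2 + 500*x + 625 = (x + 5)^4

Eigenvalues and multiplicities (the geometric multiplicity of λ is n − rank(A − λI), which equals the number of Jordan blocks for λ):
  λ = -5: algebraic multiplicity = 4, geometric multiplicity = 2

Determining the block sizes for each eigenvalue:
  λ = -5: with am = 4 and gm = 2, the partition is not yet determined (e.g. several partitions of 4 into 2 parts exist). Let N = A − (-5)·I. Computing rank(N^1) = 2, rank(N^2) = 1, rank(N^3) = 0; the number of blocks of size ≥ j is rank(N^{j−1}) − rank(N^j), giving [2, 1, 1]. So we have 1 block(s) of size 3, 1 block(s) of size 1 → block sizes [3, 1]

Assembling the blocks gives a Jordan form
J =
  [-5,  1,  0,  0]
  [ 0, -5,  1,  0]
  [ 0,  0, -5,  0]
  [ 0,  0,  0, -5]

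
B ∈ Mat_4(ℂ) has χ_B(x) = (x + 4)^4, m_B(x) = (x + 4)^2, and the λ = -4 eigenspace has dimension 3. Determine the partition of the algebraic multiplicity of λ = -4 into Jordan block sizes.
Block sizes for λ = -4: [2, 1, 1]

Step 1 — from the characteristic polynomial, algebraic multiplicity of λ = -4 is 4. From dim ker(B − (-4)·I) = 3, there are exactly 3 Jordan blocks for λ = -4.
Step 2 — from the minimal polynomial, the factor (x + 4)^2 tells us the largest block for λ = -4 has size 2.
Step 3 — with total size 4, 3 blocks, and largest block 2, the block sizes (in nonincreasing order) are [2, 1, 1].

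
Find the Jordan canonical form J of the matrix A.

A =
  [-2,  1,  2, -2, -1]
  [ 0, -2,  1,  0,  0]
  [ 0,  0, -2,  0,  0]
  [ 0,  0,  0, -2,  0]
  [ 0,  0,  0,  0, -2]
J_3(-2) ⊕ J_1(-2) ⊕ J_1(-2)

The characteristic polynomial is
  det(x·I − A) = x^5 + 10*x^4 + 40*x^3 + 80*x^2 + 80*x + 32 = (x + 2)^5

Eigenvalues and multiplicities (the geometric multiplicity of λ is n − rank(A − λI), which equals the number of Jordan blocks for λ):
  λ = -2: algebraic multiplicity = 5, geometric multiplicity = 3

Determining the block sizes for each eigenvalue:
  λ = -2: with am = 5 and gm = 3, the partition is not yet determined (e.g. several partitions of 5 into 3 parts exist). Let N = A − (-2)·I. Computing rank(N^1) = 2, rank(N^2) = 1, rank(N^3) = 0; the number of blocks of size ≥ j is rank(N^{j−1}) − rank(N^j), giving [3, 1, 1]. So we have 1 block(s) of size 3, 2 block(s) of size 1 → block sizes [3, 1, 1]

Assembling the blocks gives a Jordan form
J =
  [-2,  1,  0,  0,  0]
  [ 0, -2,  1,  0,  0]
  [ 0,  0, -2,  0,  0]
  [ 0,  0,  0, -2,  0]
  [ 0,  0,  0,  0, -2]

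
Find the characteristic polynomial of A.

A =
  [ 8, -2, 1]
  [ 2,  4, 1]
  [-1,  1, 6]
x^3 - 18*x^2 + 108*x - 216

Expanding det(x·I − A) (e.g. by cofactor expansion or by noting that A is similar to its Jordan form J, which has the same characteristic polynomial as A) gives
  χ_A(x) = x^3 - 18*x^2 + 108*x - 216
which factors as (x - 6)^3. The eigenvalues (with algebraic multiplicities) are λ = 6 with multiplicity 3.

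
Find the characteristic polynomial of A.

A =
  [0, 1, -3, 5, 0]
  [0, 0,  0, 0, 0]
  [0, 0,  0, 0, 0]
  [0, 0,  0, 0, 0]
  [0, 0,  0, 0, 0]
x^5

Expanding det(x·I − A) (e.g. by cofactor expansion or by noting that A is similar to its Jordan form J, which has the same characteristic polynomial as A) gives
  χ_A(x) = x^5
which factors as x^5. The eigenvalues (with algebraic multiplicities) are λ = 0 with multiplicity 5.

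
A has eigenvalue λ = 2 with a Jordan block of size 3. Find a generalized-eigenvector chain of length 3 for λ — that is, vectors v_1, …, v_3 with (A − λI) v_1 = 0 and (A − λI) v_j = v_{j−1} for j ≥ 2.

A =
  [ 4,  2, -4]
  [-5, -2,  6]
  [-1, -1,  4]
A Jordan chain for λ = 2 of length 3:
v_1 = (-2, 4, 1)ᵀ
v_2 = (2, -5, -1)ᵀ
v_3 = (1, 0, 0)ᵀ

Let N = A − (2)·I. We want v_3 with N^3 v_3 = 0 but N^2 v_3 ≠ 0; then v_{j-1} := N · v_j for j = 3, …, 2.

Pick v_3 = (1, 0, 0)ᵀ.
Then v_2 = N · v_3 = (2, -5, -1)ᵀ.
Then v_1 = N · v_2 = (-2, 4, 1)ᵀ.

Sanity check: (A − (2)·I) v_1 = (0, 0, 0)ᵀ = 0. ✓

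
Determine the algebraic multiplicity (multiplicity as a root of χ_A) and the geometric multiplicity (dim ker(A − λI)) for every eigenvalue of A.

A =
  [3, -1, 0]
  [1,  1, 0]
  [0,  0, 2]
λ = 2: alg = 3, geom = 2

Step 1 — factor the characteristic polynomial to read off the algebraic multiplicities:
  χ_A(x) = (x - 2)^3

Step 2 — compute geometric multiplicities via the rank-nullity identity g(λ) = n − rank(A − λI):
  rank(A − (2)·I) = 1, so dim ker(A − (2)·I) = n − 1 = 2

Summary:
  λ = 2: algebraic multiplicity = 3, geometric multiplicity = 2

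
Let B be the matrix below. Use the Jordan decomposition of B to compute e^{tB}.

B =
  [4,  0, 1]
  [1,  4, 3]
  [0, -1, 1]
e^{tB} =
  [t^2*exp(3*t)/2 + t*exp(3*t) + exp(3*t), -t^2*exp(3*t)/2, -t^2*exp(3*t)/2 + t*exp(3*t)]
  [t^2*exp(3*t) + t*exp(3*t), -t^2*exp(3*t) + t*exp(3*t) + exp(3*t), -t^2*exp(3*t) + 3*t*exp(3*t)]
  [-t^2*exp(3*t)/2, t^2*exp(3*t)/2 - t*exp(3*t), t^2*exp(3*t)/2 - 2*t*exp(3*t) + exp(3*t)]

Strategy: write B = P · J · P⁻¹ where J is a Jordan canonical form, so e^{tB} = P · e^{tJ} · P⁻¹, and e^{tJ} can be computed block-by-block.

B has Jordan form
J =
  [3, 1, 0]
  [0, 3, 1]
  [0, 0, 3]
(up to reordering of blocks).

Per-block formulas:
  For a 3×3 Jordan block J_3(3): exp(t · J_3(3)) = e^(3t)·(I + t·N + (t^2/2)·N^2), where N is the 3×3 nilpotent shift.

After assembling e^{tJ} and conjugating by P, we get:

e^{tB} =
  [t^2*exp(3*t)/2 + t*exp(3*t) + exp(3*t), -t^2*exp(3*t)/2, -t^2*exp(3*t)/2 + t*exp(3*t)]
  [t^2*exp(3*t) + t*exp(3*t), -t^2*exp(3*t) + t*exp(3*t) + exp(3*t), -t^2*exp(3*t) + 3*t*exp(3*t)]
  [-t^2*exp(3*t)/2, t^2*exp(3*t)/2 - t*exp(3*t), t^2*exp(3*t)/2 - 2*t*exp(3*t) + exp(3*t)]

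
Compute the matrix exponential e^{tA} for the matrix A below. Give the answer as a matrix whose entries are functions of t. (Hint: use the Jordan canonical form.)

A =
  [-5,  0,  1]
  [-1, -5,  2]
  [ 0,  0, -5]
e^{tA} =
  [exp(-5*t), 0, t*exp(-5*t)]
  [-t*exp(-5*t), exp(-5*t), -t^2*exp(-5*t)/2 + 2*t*exp(-5*t)]
  [0, 0, exp(-5*t)]

Strategy: write A = P · J · P⁻¹ where J is a Jordan canonical form, so e^{tA} = P · e^{tJ} · P⁻¹, and e^{tJ} can be computed block-by-block.

A has Jordan form
J =
  [-5,  1,  0]
  [ 0, -5,  1]
  [ 0,  0, -5]
(up to reordering of blocks).

Per-block formulas:
  For a 3×3 Jordan block J_3(-5): exp(t · J_3(-5)) = e^(-5t)·(I + t·N + (t^2/2)·N^2), where N is the 3×3 nilpotent shift.

After assembling e^{tJ} and conjugating by P, we get:

e^{tA} =
  [exp(-5*t), 0, t*exp(-5*t)]
  [-t*exp(-5*t), exp(-5*t), -t^2*exp(-5*t)/2 + 2*t*exp(-5*t)]
  [0, 0, exp(-5*t)]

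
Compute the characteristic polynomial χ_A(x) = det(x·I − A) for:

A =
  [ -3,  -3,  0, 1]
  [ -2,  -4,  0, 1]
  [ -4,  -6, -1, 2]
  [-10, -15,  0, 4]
x^4 + 4*x^3 + 6*x^2 + 4*x + 1

Expanding det(x·I − A) (e.g. by cofactor expansion or by noting that A is similar to its Jordan form J, which has the same characteristic polynomial as A) gives
  χ_A(x) = x^4 + 4*x^3 + 6*x^2 + 4*x + 1
which factors as (x + 1)^4. The eigenvalues (with algebraic multiplicities) are λ = -1 with multiplicity 4.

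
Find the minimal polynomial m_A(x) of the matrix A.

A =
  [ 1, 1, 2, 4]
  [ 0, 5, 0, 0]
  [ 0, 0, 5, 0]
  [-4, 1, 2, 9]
x^2 - 10*x + 25

The characteristic polynomial is χ_A(x) = (x - 5)^4, so the eigenvalues are known. The minimal polynomial is
  m_A(x) = Π_λ (x − λ)^{k_λ}
where k_λ is the size of the *largest* Jordan block for λ (equivalently, the smallest k with (A − λI)^k v = 0 for every generalised eigenvector v of λ).

  λ = 5: largest Jordan block has size 2, contributing (x − 5)^2

So m_A(x) = (x - 5)^2 = x^2 - 10*x + 25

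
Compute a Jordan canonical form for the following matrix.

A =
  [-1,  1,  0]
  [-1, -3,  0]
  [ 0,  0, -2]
J_2(-2) ⊕ J_1(-2)

The characteristic polynomial is
  det(x·I − A) = x^3 + 6*x^2 + 12*x + 8 = (x + 2)^3

Eigenvalues and multiplicities (the geometric multiplicity of λ is n − rank(A − λI), which equals the number of Jordan blocks for λ):
  λ = -2: algebraic multiplicity = 3, geometric multiplicity = 2

Determining the block sizes for each eigenvalue:
  λ = -2: 2 blocks summing to 3 forces exactly one block of size 2 and the rest size 1 → block sizes [2, 1]

Assembling the blocks gives a Jordan form
J =
  [-2,  1,  0]
  [ 0, -2,  0]
  [ 0,  0, -2]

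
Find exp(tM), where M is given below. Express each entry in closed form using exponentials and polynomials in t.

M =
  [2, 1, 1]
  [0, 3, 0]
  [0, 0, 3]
e^{tM} =
  [exp(2*t), exp(3*t) - exp(2*t), exp(3*t) - exp(2*t)]
  [0, exp(3*t), 0]
  [0, 0, exp(3*t)]

Strategy: write M = P · J · P⁻¹ where J is a Jordan canonical form, so e^{tM} = P · e^{tJ} · P⁻¹, and e^{tJ} can be computed block-by-block.

M has Jordan form
J =
  [2, 0, 0]
  [0, 3, 0]
  [0, 0, 3]
(up to reordering of blocks).

Per-block formulas:
  For a 1×1 block at λ = 3: exp(t · [3]) = [e^(3t)].
  For a 1×1 block at λ = 2: exp(t · [2]) = [e^(2t)].

After assembling e^{tJ} and conjugating by P, we get:

e^{tM} =
  [exp(2*t), exp(3*t) - exp(2*t), exp(3*t) - exp(2*t)]
  [0, exp(3*t), 0]
  [0, 0, exp(3*t)]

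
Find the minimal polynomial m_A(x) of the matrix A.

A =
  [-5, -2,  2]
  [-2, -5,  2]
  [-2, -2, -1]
x^2 + 8*x + 15

The characteristic polynomial is χ_A(x) = (x + 3)^2*(x + 5), so the eigenvalues are known. The minimal polynomial is
  m_A(x) = Π_λ (x − λ)^{k_λ}
where k_λ is the size of the *largest* Jordan block for λ (equivalently, the smallest k with (A − λI)^k v = 0 for every generalised eigenvector v of λ).

  λ = -5: largest Jordan block has size 1, contributing (x + 5)
  λ = -3: largest Jordan block has size 1, contributing (x + 3)

So m_A(x) = (x + 3)*(x + 5) = x^2 + 8*x + 15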